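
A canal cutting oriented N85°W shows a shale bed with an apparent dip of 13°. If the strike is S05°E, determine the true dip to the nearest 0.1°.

The section is 80° from the strike.
tan(true dip) = tan 13° / sin 80° = 0.2344
true dip = arctan 0.2344 = 13.19°

13.2°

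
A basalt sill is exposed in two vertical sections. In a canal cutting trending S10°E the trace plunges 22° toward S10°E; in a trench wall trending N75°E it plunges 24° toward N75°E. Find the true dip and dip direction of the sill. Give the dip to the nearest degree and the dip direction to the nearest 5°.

The two traces are lines in the plane: v₁ = (sin 170°·cos 22°, cos 170°·cos 22°, −sin 22°), v₂ = (sin 75°·cos 24°, cos 75°·cos 24°, −sin 24°).
n = v₁ × v₂ = (0.460, -0.265, 0.844) (taken with n_z > 0).
True dip = arccos(n_z / |n|) = arccos(0.8464) = 32.2°.
The horizontal component of n points toward azimuth atan2(n_x, n_y) = 120°, the dip direction.

true dip 32°, dip direction 120°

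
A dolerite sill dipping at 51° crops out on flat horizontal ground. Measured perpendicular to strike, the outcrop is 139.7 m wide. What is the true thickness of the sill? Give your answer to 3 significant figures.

True thickness t = w · sin(dip) = 139.7 × sin 51°
t = 139.7 × 0.7771 = 108.567 m

109 m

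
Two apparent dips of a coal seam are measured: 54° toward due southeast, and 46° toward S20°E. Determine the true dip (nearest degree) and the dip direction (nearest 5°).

true dip 56°, dip direction 115°

Represent each trace as a vector plunging at its apparent dip toward its trend (east-north-up frame): v₁ = (0.416, -0.416, -0.809), v₂ = (0.238, -0.653, -0.719).
The plane normal is n = v₁ × v₂ ∝ (0.229, -0.107, 0.173).
Dip δ = arctan(|n_h|/n_z) = arctan(0.253/0.173) = 55.7°.
Dip direction = azimuth of (n_x, n_y) = atan2(0.229, -0.107) = 115°.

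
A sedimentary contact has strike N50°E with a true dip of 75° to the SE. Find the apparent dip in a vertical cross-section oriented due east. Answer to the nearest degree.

Angle between strike (N50°E) and section (due east): β = 40°.
tan(apparent dip) = tan 75° · sin 40° = 2.3989
α = arctan(2.3989) = 67.37°

67°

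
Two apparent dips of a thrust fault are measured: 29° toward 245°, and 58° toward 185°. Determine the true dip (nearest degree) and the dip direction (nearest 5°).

true dip 58°, dip direction 175°

The two traces are lines in the plane: v₁ = (sin 245°·cos 29°, cos 245°·cos 29°, −sin 29°), v₂ = (sin 185°·cos 58°, cos 185°·cos 58°, −sin 58°).
n = v₁ × v₂ = (0.058, -0.650, 0.401) (taken with n_z > 0).
True dip = arccos(n_z / |n|) = arccos(0.5240) = 58.4°.
Dip direction = azimuth of (n_x, n_y) = atan2(0.058, -0.650) = 175°.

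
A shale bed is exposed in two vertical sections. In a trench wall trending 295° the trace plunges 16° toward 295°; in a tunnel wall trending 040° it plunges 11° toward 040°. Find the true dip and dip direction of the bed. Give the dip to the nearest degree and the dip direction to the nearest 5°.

true dip 22°, dip direction 340°

The two traces are lines in the plane: v₁ = (sin 295°·cos 16°, cos 295°·cos 16°, −sin 16°), v₂ = (sin 40°·cos 11°, cos 40°·cos 11°, −sin 11°).
n = v₁ × v₂ = (-0.130, 0.340, 0.911) (taken with n_z > 0).
Dip δ = arctan(|n_h|/n_z) = arctan(0.364/0.911) = 21.8°.
The horizontal component of n points toward azimuth atan2(n_x, n_y) = 339°, the dip direction.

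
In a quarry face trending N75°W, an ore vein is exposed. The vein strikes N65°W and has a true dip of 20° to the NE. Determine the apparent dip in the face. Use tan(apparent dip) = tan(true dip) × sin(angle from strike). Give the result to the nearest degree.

The section lies 10° from the strike.
tan(apparent dip) = tan 20° · sin 10° = 0.0632
α = arctan(0.0632) = 3.62°

4°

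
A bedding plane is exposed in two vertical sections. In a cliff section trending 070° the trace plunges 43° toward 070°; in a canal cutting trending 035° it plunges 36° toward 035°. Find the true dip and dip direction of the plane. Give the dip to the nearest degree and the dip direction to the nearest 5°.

true dip 43°, dip direction 075°

The two traces are lines in the plane: v₁ = (sin 70°·cos 43°, cos 70°·cos 43°, −sin 43°), v₂ = (sin 35°·cos 36°, cos 35°·cos 36°, −sin 36°).
The plane normal is n = v₁ × v₂ ∝ (0.305, 0.087, 0.339).
Dip δ = arctan(|n_h|/n_z) = arctan(0.317/0.339) = 43.1°.
The horizontal component of n points toward azimuth atan2(n_x, n_y) = 74°, the dip direction.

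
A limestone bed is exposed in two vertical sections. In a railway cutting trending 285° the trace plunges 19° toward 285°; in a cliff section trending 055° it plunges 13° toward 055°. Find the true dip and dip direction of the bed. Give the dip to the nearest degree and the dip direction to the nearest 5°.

The two traces are lines in the plane: v₁ = (sin 285°·cos 19°, cos 285°·cos 19°, −sin 19°), v₂ = (sin 55°·cos 13°, cos 55°·cos 13°, −sin 13°).
n = v₁ × v₂ = (-0.127, 0.465, 0.706) (taken with n_z > 0).
True dip = arccos(n_z / |n|) = arccos(0.8256) = 34.3°.
Dip direction = atan2(-0.127, 0.465) = 345° (azimuth of n's horizontal projection).

true dip 34°, dip direction 345°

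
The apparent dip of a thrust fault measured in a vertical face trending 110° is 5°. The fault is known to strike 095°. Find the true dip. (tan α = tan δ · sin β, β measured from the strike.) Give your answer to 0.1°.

β = acute angle between strike 095° and section 110° = 15°.
tan(true dip) = tan 5° / sin 15° = 0.3380
true dip = arctan 0.3380 = 18.68°

18.7°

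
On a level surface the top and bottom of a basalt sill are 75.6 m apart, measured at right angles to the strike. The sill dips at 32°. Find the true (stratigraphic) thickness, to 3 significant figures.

True thickness t = w · sin(dip) = 75.6 × sin 32°
t = 75.6 × 0.5299 = 40.062 m

40.1 m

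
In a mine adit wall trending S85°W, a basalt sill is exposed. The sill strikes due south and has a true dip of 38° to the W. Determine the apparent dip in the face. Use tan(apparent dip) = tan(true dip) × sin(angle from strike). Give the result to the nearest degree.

The section lies 85° from the strike.
tan α = tan 38° × sin 85° = 0.7813 × 0.9962 = 0.7783
apparent dip = arctan 0.7783 = 37.89°

38°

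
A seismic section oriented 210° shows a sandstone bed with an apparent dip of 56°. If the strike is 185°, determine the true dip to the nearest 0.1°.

β = acute angle between strike 185° and section 210° = 25°.
tan δ = tan α / sin β = tan 56° / sin 25° = 1.4826 / 0.4226 = 3.5080
δ = arctan(3.5080) = 74.09°

74.1°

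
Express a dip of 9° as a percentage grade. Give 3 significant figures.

grade % = 100 × tan 9° = 100 × 0.1584

15.8%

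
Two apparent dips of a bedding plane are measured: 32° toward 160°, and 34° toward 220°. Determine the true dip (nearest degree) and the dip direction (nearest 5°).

true dip 37°, dip direction 195°

Each apparent-dip line lies in the plane. As unit vectors (x east, y north, z up), v₁ plunges 32°→160° and v₂ plunges 34°→220°.
n = v₁ × v₂ = (-0.109, -0.445, 0.609) (taken with n_z > 0).
Dip δ = arctan(|n_h|/n_z) = arctan(0.458/0.609) = 36.9°.
Dip direction = atan2(-0.109, -0.445) = 194° (azimuth of n's horizontal projection).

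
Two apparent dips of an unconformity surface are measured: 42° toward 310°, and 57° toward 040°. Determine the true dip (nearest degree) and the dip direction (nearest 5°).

true dip 61°, dip direction 010°

The two traces are lines in the plane: v₁ = (sin 310°·cos 42°, cos 310°·cos 42°, −sin 42°), v₂ = (sin 40°·cos 57°, cos 40°·cos 57°, −sin 57°).
Cross product v₁ × v₂ gives the pole to the plane: n ∝ (0.121, 0.712, 0.405).
True dip = arccos(n_z / |n|) = arccos(0.4890) = 60.7°.
Dip direction = azimuth of (n_x, n_y) = atan2(0.121, 0.712) = 10°.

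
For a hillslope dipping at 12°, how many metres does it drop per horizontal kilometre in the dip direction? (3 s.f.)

drop per km = 1000 × tan 12° = 1000 × 0.2126

213 m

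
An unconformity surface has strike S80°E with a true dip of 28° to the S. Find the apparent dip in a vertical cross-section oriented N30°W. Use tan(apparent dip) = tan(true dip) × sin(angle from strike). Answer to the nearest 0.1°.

22.2°

The section lies 50° from the strike.
tan α = tan 28° × sin 50° = 0.5317 × 0.7660 = 0.4073
apparent dip = arctan 0.4073 = 22.16°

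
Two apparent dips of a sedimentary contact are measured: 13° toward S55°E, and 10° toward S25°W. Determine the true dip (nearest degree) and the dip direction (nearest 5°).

The two traces are lines in the plane: v₁ = (sin 125°·cos 13°, cos 125°·cos 13°, −sin 13°), v₂ = (sin 205°·cos 10°, cos 205°·cos 10°, −sin 10°).
The plane normal is n = v₁ × v₂ ∝ (0.104, -0.232, 0.945).
Dip δ = arctan(|n_h|/n_z) = arctan(0.254/0.945) = 15.1°.
The horizontal component of n points toward azimuth atan2(n_x, n_y) = 156°, the dip direction.

true dip 15°, dip direction 155°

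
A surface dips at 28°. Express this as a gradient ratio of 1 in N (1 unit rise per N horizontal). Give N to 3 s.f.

1 : N means tan θ = 1/N, so N = 1/tan 28° = 1/0.5317

1 in 1.88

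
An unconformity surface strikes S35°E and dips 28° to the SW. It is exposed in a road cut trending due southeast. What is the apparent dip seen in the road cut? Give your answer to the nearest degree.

Angle between strike (S35°E) and section (due southeast): β = 10°.
tan α = tan 28° × sin 10° = 0.5317 × 0.1736 = 0.0923
α = arctan(0.0923) = 5.28°

5°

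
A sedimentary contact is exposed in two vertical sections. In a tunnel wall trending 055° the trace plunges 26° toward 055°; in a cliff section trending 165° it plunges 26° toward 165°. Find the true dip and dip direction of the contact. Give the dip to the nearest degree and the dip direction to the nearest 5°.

Each apparent-dip line lies in the plane. As unit vectors (x east, y north, z up), v₁ plunges 26°→055° and v₂ plunges 26°→165°.
The plane normal is n = v₁ × v₂ ∝ (0.607, -0.221, 0.759).
Dip δ = arctan(|n_h|/n_z) = arctan(0.646/0.759) = 40.4°.
The horizontal component of n points toward azimuth atan2(n_x, n_y) = 110°, the dip direction.

true dip 40°, dip direction 110°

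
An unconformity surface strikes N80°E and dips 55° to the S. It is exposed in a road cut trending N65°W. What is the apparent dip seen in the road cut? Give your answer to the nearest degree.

The section lies 35° from the strike.
tan(apparent dip) = tan 55° · sin 35° = 0.8192
α = arctan(0.8192) = 39.32°

39°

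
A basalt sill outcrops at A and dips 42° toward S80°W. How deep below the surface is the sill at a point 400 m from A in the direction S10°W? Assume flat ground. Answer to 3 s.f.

123 m

The hole lies 70° from the dip direction, so the down-dip offset is 400 × cos 70° = 136.81 m.
Depth = down-dip offset × tan(dip) = 136.81 × tan 42° = 136.81 × 0.9004
Depth = 123.18 m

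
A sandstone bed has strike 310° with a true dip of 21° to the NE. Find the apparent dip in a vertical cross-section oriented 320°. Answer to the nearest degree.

4°

The strike is 310° and the section trends 320°; the acute angle between them is β = 10°.
tan α = tan 21° × sin 10° = 0.3839 × 0.1736 = 0.0667
apparent dip = arctan 0.0667 = 3.81°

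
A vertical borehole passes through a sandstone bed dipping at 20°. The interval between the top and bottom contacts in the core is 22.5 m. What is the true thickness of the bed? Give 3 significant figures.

True thickness t = h · cos(dip) = 22.5 × cos 20°
t = 22.5 × 0.9397 = 21.143 m

21.1 m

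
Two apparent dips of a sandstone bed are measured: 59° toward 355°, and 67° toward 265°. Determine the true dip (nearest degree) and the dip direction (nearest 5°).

Each apparent-dip line lies in the plane. As unit vectors (x east, y north, z up), v₁ plunges 59°→355° and v₂ plunges 67°→265°.
Cross product v₁ × v₂ gives the pole to the plane: n ∝ (-0.501, 0.292, 0.201).
Dip δ = arctan(|n_h|/n_z) = arctan(0.580/0.201) = 70.9°.
The horizontal component of n points toward azimuth atan2(n_x, n_y) = 300°, the dip direction.

true dip 71°, dip direction 300°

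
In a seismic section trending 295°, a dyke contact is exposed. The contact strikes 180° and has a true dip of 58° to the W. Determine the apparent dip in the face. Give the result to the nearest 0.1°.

55.4°

The section lies 65° from the strike.
tan α = tan 58° × sin 65° = 1.6003 × 0.9063 = 1.4504
α = arctan(1.4504) = 55.42°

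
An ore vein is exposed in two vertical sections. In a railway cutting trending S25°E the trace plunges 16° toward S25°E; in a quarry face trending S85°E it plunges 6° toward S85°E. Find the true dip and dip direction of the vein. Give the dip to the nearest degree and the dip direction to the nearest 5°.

Represent each trace as a vector plunging at its apparent dip toward its trend (east-north-up frame): v₁ = (0.406, -0.871, -0.276), v₂ = (0.991, -0.087, -0.105).
The plane normal is n = v₁ × v₂ ∝ (0.067, -0.231, 0.828).
Dip δ = arctan(|n_h|/n_z) = arctan(0.240/0.828) = 16.2°.
Dip direction = atan2(0.067, -0.231) = 164° (azimuth of n's horizontal projection).

true dip 16°, dip direction 165°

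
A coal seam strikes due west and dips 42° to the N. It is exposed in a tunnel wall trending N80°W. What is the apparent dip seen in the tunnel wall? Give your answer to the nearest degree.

9°

The strike is due west and the section trends N80°W; the acute angle between them is β = 10°.
tan α = tan 42° × sin 10° = 0.9004 × 0.1736 = 0.1564
apparent dip = arctan 0.1564 = 8.89°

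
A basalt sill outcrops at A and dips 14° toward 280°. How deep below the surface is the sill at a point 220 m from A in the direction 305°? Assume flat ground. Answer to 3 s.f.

The hole lies 25° from the dip direction, so the down-dip offset is 220 × cos 25° = 199.39 m.
Depth = down-dip offset × tan(dip) = 199.39 × tan 14° = 199.39 × 0.2493
Depth = 49.71 m

49.7 m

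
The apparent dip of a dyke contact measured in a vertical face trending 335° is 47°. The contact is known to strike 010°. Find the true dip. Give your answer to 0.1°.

61.9°

β = acute angle between strike 010° and section 335° = 35°.
tan δ = tan α / sin β = tan 47° / sin 35° = 1.0724 / 0.5736 = 1.8696
δ = arctan(1.8696) = 61.86°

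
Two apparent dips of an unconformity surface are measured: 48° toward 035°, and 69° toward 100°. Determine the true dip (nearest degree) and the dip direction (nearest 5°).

true dip 69°, dip direction 100°

The two traces are lines in the plane: v₁ = (sin 35°·cos 48°, cos 35°·cos 48°, −sin 48°), v₂ = (sin 100°·cos 69°, cos 100°·cos 69°, −sin 69°).
Cross product v₁ × v₂ gives the pole to the plane: n ∝ (0.558, -0.096, 0.217).
True dip = arccos(n_z / |n|) = arccos(0.3584) = 69.0°.
Dip direction = atan2(0.558, -0.096) = 100° (azimuth of n's horizontal projection).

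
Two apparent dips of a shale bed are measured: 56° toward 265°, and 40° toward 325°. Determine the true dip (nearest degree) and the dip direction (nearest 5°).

true dip 56°, dip direction 270°

Each apparent-dip line lies in the plane. As unit vectors (x east, y north, z up), v₁ plunges 56°→265° and v₂ plunges 40°→325°.
n = v₁ × v₂ = (-0.552, -0.006, 0.371) (taken with n_z > 0).
Dip δ = arctan(|n_h|/n_z) = arctan(0.552/0.371) = 56.1°.
The horizontal component of n points toward azimuth atan2(n_x, n_y) = 269°, the dip direction.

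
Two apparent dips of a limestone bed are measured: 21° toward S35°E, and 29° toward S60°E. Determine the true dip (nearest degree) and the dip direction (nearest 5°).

Each apparent-dip line lies in the plane. As unit vectors (x east, y north, z up), v₁ plunges 21°→S35°E and v₂ plunges 29°→S60°E.
The plane normal is n = v₁ × v₂ ∝ (0.214, -0.012, 0.345).
Dip δ = arctan(|n_h|/n_z) = arctan(0.214/0.345) = 31.8°.
Dip direction = azimuth of (n_x, n_y) = atan2(0.214, -0.012) = 93°.

true dip 32°, dip direction 095°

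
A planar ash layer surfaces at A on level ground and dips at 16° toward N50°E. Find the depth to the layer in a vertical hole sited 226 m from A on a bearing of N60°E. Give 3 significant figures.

The hole lies 10° from the dip direction, so the down-dip offset is 226 × cos 10° = 222.57 m.
Depth = down-dip offset × tan(dip) = 222.57 × tan 16° = 222.57 × 0.2867
Depth = 63.82 m

63.8 m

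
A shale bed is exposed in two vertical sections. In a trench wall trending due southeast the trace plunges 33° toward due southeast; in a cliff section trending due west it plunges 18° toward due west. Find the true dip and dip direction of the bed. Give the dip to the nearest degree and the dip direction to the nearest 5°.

Each apparent-dip line lies in the plane. As unit vectors (x east, y north, z up), v₁ plunges 33°→due southeast and v₂ plunges 18°→due west.
Cross product v₁ × v₂ gives the pole to the plane: n ∝ (-0.183, -0.701, 0.564).
tan δ = √(n_x²+n_y²)/n_z = 0.725/0.564, so δ = 52.1°.
Dip direction = atan2(-0.183, -0.701) = 195° (azimuth of n's horizontal projection).

true dip 52°, dip direction 195°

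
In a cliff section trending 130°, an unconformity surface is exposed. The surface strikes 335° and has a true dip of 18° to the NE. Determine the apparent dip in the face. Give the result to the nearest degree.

The section lies 25° from the strike.
tan α = tan 18° × sin 25° = 0.3249 × 0.4226 = 0.1373
α = arctan(0.1373) = 7.82°

8°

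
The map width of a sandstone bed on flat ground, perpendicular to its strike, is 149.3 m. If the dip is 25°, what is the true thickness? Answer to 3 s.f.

True thickness t = w · sin(dip) = 149.3 × sin 25°
t = 149.3 × 0.4226 = 63.097 m

63.1 m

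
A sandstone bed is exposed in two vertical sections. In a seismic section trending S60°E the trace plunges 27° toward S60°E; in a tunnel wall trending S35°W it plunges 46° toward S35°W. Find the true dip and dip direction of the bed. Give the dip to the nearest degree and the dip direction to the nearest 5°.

Represent each trace as a vector plunging at its apparent dip toward its trend (east-north-up frame): v₁ = (0.772, -0.446, -0.454), v₂ = (-0.398, -0.569, -0.719).
n = v₁ × v₂ = (-0.062, -0.736, 0.617) (taken with n_z > 0).
True dip = arccos(n_z / |n|) = arccos(0.6409) = 50.1°.
Dip direction = atan2(-0.062, -0.736) = 185° (azimuth of n's horizontal projection).

true dip 50°, dip direction 185°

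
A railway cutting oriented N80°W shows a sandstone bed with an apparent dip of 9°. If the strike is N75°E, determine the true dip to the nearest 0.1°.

β = acute angle between strike N75°E and section N80°W = 25°.
tan δ = tan α / sin β = tan 9° / sin 25° = 0.1584 / 0.4226 = 0.3748
true dip = arctan 0.3748 = 20.54°

20.5°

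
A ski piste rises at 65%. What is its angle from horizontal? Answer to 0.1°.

33.0°

tan θ = 65/100 = 0.6500
θ = arctan(0.6500) = 33.02°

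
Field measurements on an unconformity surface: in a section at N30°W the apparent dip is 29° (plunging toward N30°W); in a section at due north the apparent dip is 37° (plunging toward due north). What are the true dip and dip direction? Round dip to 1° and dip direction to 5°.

true dip 38°, dip direction 015°

The two traces are lines in the plane: v₁ = (sin 330°·cos 29°, cos 330°·cos 29°, −sin 29°), v₂ = (sin 0°·cos 37°, cos 0°·cos 37°, −sin 37°).
n = v₁ × v₂ = (0.069, 0.263, 0.349) (taken with n_z > 0).
Dip δ = arctan(|n_h|/n_z) = arctan(0.272/0.349) = 37.9°.
Dip direction = azimuth of (n_x, n_y) = atan2(0.069, 0.263) = 15°.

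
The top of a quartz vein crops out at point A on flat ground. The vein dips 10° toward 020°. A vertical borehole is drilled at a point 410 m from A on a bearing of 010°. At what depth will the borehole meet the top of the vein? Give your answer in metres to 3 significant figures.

71.2 m

The hole lies 10° from the dip direction, so the down-dip offset is 410 × cos 10° = 403.77 m.
Depth = down-dip offset × tan(dip) = 403.77 × tan 10° = 403.77 × 0.1763
Depth = 71.20 m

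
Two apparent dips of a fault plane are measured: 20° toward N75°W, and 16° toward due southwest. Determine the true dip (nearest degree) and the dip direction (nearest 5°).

true dip 21°, dip direction 265°

Each apparent-dip line lies in the plane. As unit vectors (x east, y north, z up), v₁ plunges 20°→N75°W and v₂ plunges 16°→due southwest.
Cross product v₁ × v₂ gives the pole to the plane: n ∝ (-0.300, -0.018, 0.782).
Dip δ = arctan(|n_h|/n_z) = arctan(0.300/0.782) = 21.0°.
Dip direction = atan2(-0.300, -0.018) = 267° (azimuth of n's horizontal projection).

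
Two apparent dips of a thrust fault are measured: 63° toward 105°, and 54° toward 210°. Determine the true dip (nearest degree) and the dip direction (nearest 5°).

true dip 70°, dip direction 150°

Represent each trace as a vector plunging at its apparent dip toward its trend (east-north-up frame): v₁ = (0.439, -0.118, -0.891), v₂ = (-0.294, -0.509, -0.809).
The plane normal is n = v₁ × v₂ ∝ (0.358, -0.617, 0.258).
Dip δ = arctan(|n_h|/n_z) = arctan(0.713/0.258) = 70.1°.
Dip direction = azimuth of (n_x, n_y) = atan2(0.358, -0.617) = 150°.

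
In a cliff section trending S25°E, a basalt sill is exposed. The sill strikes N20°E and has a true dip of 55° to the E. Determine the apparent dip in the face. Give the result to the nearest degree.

45°

The strike is N20°E and the section trends S25°E; the acute angle between them is β = 45°.
tan(apparent dip) = tan 55° · sin 45° = 1.0099
α = arctan(1.0099) = 45.28°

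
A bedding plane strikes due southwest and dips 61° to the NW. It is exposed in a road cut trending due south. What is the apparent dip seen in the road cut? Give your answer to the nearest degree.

Angle between strike (due southwest) and section (due south): β = 45°.
tan(apparent dip) = tan 61° · sin 45° = 1.2757
α = arctan(1.2757) = 51.91°

52°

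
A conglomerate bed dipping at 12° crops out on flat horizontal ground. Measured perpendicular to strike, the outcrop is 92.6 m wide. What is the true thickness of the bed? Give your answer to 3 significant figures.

19.3 m

True thickness t = w · sin(dip) = 92.6 × sin 12°
t = 92.6 × 0.2079 = 19.253 m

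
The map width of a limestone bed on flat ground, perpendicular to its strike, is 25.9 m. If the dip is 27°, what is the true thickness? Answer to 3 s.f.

True thickness t = w · sin(dip) = 25.9 × sin 27°
t = 25.9 × 0.4540 = 11.758 m

11.8 m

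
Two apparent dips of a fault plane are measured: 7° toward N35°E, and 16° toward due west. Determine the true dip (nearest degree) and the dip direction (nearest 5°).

true dip 24°, dip direction 320°

The two traces are lines in the plane: v₁ = (sin 35°·cos 7°, cos 35°·cos 7°, −sin 7°), v₂ = (sin 270°·cos 16°, cos 270°·cos 16°, −sin 16°).
The plane normal is n = v₁ × v₂ ∝ (-0.224, 0.274, 0.782).
Dip δ = arctan(|n_h|/n_z) = arctan(0.354/0.782) = 24.4°.
Dip direction = azimuth of (n_x, n_y) = atan2(-0.224, 0.274) = 321°.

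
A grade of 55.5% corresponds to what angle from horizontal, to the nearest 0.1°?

tan θ = 55.5/100 = 0.5550
θ = arctan(0.5550) = 29.03°

29.0°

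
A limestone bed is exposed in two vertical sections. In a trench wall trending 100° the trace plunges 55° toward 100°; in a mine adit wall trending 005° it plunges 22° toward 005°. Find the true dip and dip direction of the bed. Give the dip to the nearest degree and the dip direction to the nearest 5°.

true dip 57°, dip direction 080°

Each apparent-dip line lies in the plane. As unit vectors (x east, y north, z up), v₁ plunges 55°→100° and v₂ plunges 22°→005°.
n = v₁ × v₂ = (0.794, 0.145, 0.530) (taken with n_z > 0).
Dip δ = arctan(|n_h|/n_z) = arctan(0.807/0.530) = 56.7°.
The horizontal component of n points toward azimuth atan2(n_x, n_y) = 80°, the dip direction.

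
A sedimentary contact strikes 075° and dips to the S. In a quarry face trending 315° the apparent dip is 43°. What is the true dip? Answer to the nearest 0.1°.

47.1°

The section is 60° from the strike.
tan(true dip) = tan 43° / sin 60° = 1.0768
true dip = arctan 1.0768 = 47.12°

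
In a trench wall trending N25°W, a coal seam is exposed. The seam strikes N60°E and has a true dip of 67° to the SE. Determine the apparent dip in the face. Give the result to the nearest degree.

67°

Angle between strike (N60°E) and section (N25°W): β = 85°.
tan(apparent dip) = tan 67° · sin 85° = 2.3469
α = arctan(2.3469) = 66.92°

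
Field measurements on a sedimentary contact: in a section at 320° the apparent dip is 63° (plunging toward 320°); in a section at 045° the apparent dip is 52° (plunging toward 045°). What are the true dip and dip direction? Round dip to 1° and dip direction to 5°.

Represent each trace as a vector plunging at its apparent dip toward its trend (east-north-up frame): v₁ = (-0.292, 0.348, -0.891), v₂ = (0.435, 0.435, -0.788).
n = v₁ × v₂ = (-0.114, 0.618, 0.278) (taken with n_z > 0).
Dip δ = arctan(|n_h|/n_z) = arctan(0.628/0.278) = 66.1°.
Dip direction = azimuth of (n_x, n_y) = atan2(-0.114, 0.618) = 350°.

true dip 66°, dip direction 350°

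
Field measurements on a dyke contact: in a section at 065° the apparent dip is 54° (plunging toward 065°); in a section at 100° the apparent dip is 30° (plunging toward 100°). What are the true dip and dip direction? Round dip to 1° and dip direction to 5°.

The two traces are lines in the plane: v₁ = (sin 65°·cos 54°, cos 65°·cos 54°, −sin 54°), v₂ = (sin 100°·cos 30°, cos 100°·cos 30°, −sin 30°).
n = v₁ × v₂ = (0.246, 0.424, 0.292) (taken with n_z > 0).
Dip δ = arctan(|n_h|/n_z) = arctan(0.490/0.292) = 59.2°.
The horizontal component of n points toward azimuth atan2(n_x, n_y) = 30°, the dip direction.

true dip 59°, dip direction 030°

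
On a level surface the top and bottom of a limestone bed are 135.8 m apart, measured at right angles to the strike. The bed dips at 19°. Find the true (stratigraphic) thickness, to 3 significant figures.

True thickness t = w · sin(dip) = 135.8 × sin 19°
t = 135.8 × 0.3256 = 44.212 m

44.2 m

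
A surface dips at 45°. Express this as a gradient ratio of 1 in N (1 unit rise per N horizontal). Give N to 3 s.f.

1 in 1.00

1 : N means tan θ = 1/N, so N = 1/tan 45° = 1/1.0000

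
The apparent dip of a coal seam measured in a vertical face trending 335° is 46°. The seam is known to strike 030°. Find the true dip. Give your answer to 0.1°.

51.7°

The section is 55° from the strike.
tan(true dip) = tan 46° / sin 55° = 1.2641
δ = arctan(1.2641) = 51.65°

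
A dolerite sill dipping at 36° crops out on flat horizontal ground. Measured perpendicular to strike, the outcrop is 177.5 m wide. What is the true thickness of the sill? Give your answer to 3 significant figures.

104 m

True thickness t = w · sin(dip) = 177.5 × sin 36°
t = 177.5 × 0.5878 = 104.332 m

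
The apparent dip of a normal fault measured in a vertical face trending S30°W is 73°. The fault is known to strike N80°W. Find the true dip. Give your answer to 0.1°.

74.0°

β = acute angle between strike N80°W and section S30°W = 70°.
tan δ = tan α / sin β = tan 73° / sin 70° = 3.2709 / 0.9397 = 3.4808
δ = arctan(3.4808) = 73.97°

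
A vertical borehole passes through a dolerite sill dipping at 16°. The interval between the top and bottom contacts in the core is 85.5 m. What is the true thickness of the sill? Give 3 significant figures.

82.2 m

True thickness t = h · cos(dip) = 85.5 × cos 16°
t = 85.5 × 0.9613 = 82.188 m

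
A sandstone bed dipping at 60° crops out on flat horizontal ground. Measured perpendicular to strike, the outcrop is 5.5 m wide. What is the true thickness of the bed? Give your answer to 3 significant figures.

True thickness t = w · sin(dip) = 5.5 × sin 60°
t = 5.5 × 0.8660 = 4.763 m

4.76 m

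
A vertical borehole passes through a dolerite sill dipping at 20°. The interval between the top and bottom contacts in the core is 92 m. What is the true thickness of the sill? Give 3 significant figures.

True thickness t = h · cos(dip) = 92 × cos 20°
t = 92 × 0.9397 = 86.452 m

86.5 m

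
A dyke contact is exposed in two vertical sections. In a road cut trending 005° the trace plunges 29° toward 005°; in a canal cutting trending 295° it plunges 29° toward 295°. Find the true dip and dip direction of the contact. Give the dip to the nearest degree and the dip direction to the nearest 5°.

true dip 34°, dip direction 330°

Each apparent-dip line lies in the plane. As unit vectors (x east, y north, z up), v₁ plunges 29°→005° and v₂ plunges 29°→295°.
Cross product v₁ × v₂ gives the pole to the plane: n ∝ (-0.243, 0.421, 0.719).
tan δ = √(n_x²+n_y²)/n_z = 0.486/0.719, so δ = 34.1°.
Dip direction = azimuth of (n_x, n_y) = atan2(-0.243, 0.421) = 330°.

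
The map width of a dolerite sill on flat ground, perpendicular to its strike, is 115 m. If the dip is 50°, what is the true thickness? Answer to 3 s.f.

88.1 m

True thickness t = w · sin(dip) = 115 × sin 50°
t = 115 × 0.7660 = 88.095 m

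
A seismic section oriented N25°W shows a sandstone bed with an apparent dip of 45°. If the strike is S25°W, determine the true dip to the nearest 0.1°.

52.5°

β = acute angle between strike S25°W and section N25°W = 50°.
tan δ = tan α / sin β = tan 45° / sin 50° = 1.0000 / 0.7660 = 1.3054
δ = arctan(1.3054) = 52.55°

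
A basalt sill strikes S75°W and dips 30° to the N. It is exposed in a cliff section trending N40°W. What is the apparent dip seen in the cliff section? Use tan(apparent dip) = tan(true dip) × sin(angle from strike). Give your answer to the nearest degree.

The strike is S75°W and the section trends N40°W; the acute angle between them is β = 65°.
tan(apparent dip) = tan 30° · sin 65° = 0.5233
apparent dip = arctan 0.5233 = 27.62°

28°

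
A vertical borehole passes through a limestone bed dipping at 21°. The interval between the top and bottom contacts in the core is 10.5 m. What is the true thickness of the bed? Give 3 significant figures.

9.80 m

True thickness t = h · cos(dip) = 10.5 × cos 21°
t = 10.5 × 0.9336 = 9.803 m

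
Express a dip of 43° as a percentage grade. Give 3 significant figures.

93.3%

grade % = 100 × tan 43° = 100 × 0.9325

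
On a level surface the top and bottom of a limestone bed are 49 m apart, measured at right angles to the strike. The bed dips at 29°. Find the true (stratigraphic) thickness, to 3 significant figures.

23.8 m

True thickness t = w · sin(dip) = 49 × sin 29°
t = 49 × 0.4848 = 23.756 m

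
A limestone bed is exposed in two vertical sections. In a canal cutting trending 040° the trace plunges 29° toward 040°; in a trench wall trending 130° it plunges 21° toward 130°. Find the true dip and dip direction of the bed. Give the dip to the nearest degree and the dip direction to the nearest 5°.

Each apparent-dip line lies in the plane. As unit vectors (x east, y north, z up), v₁ plunges 29°→040° and v₂ plunges 21°→130°.
The plane normal is n = v₁ × v₂ ∝ (0.531, 0.145, 0.817).
True dip = arccos(n_z / |n|) = arccos(0.8291) = 34.0°.
Dip direction = atan2(0.531, 0.145) = 75° (azimuth of n's horizontal projection).

true dip 34°, dip direction 075°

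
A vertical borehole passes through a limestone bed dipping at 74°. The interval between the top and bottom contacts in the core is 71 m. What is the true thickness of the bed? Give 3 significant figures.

19.6 m

True thickness t = h · cos(dip) = 71 × cos 74°
t = 71 × 0.2756 = 19.570 m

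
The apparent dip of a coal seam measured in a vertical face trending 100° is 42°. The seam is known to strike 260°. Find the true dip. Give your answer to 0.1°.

β = acute angle between strike 260° and section 100° = 20°.
tan δ = tan α / sin β = tan 42° / sin 20° = 0.9004 / 0.3420 = 2.6326
true dip = arctan 2.6326 = 69.20°

69.2°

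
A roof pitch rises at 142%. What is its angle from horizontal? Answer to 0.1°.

54.8°

tan θ = 142/100 = 1.4200
θ = arctan(1.4200) = 54.85°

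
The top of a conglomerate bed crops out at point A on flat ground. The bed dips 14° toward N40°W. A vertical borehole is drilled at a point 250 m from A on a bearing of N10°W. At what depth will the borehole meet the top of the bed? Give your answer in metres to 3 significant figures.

The hole lies 30° from the dip direction, so the down-dip offset is 250 × cos 30° = 216.51 m.
Depth = down-dip offset × tan(dip) = 216.51 × tan 14° = 216.51 × 0.2493
Depth = 53.98 m

54.0 m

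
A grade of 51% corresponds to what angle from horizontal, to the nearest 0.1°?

27.0°

tan θ = 51/100 = 0.5100
θ = arctan(0.5100) = 27.02°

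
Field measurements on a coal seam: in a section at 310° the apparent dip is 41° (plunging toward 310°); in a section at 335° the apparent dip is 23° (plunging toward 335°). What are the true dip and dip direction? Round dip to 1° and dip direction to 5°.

true dip 51°, dip direction 265°

The two traces are lines in the plane: v₁ = (sin 310°·cos 41°, cos 310°·cos 41°, −sin 41°), v₂ = (sin 335°·cos 23°, cos 335°·cos 23°, −sin 23°).
n = v₁ × v₂ = (-0.358, -0.029, 0.294) (taken with n_z > 0).
Dip δ = arctan(|n_h|/n_z) = arctan(0.359/0.294) = 50.7°.
Dip direction = azimuth of (n_x, n_y) = atan2(-0.358, -0.029) = 265°.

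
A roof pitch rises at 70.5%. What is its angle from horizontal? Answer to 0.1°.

35.2°

tan θ = 70.5/100 = 0.7050
θ = arctan(0.7050) = 35.18°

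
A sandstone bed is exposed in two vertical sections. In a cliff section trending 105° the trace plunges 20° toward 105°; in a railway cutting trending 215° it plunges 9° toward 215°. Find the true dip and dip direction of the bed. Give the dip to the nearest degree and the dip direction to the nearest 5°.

Each apparent-dip line lies in the plane. As unit vectors (x east, y north, z up), v₁ plunges 20°→105° and v₂ plunges 9°→215°.
Cross product v₁ × v₂ gives the pole to the plane: n ∝ (0.239, -0.336, 0.872).
True dip = arccos(n_z / |n|) = arccos(0.9042) = 25.3°.
Dip direction = azimuth of (n_x, n_y) = atan2(0.239, -0.336) = 145°.

true dip 25°, dip direction 145°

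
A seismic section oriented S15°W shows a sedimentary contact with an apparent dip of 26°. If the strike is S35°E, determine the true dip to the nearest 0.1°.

β = acute angle between strike S35°E and section S15°W = 50°.
tan δ = tan α / sin β = tan 26° / sin 50° = 0.4877 / 0.7660 = 0.6367
true dip = arctan 0.6367 = 32.48°

32.5°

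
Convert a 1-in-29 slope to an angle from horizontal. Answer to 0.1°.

tan θ = 1/29 = 0.0345
θ = arctan(0.0345) = 1.97°

2.0°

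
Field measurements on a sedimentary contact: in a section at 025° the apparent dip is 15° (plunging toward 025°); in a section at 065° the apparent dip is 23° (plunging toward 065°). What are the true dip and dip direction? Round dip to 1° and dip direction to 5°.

true dip 23°, dip direction 075°

The two traces are lines in the plane: v₁ = (sin 25°·cos 15°, cos 25°·cos 15°, −sin 15°), v₂ = (sin 65°·cos 23°, cos 65°·cos 23°, −sin 23°).
The plane normal is n = v₁ × v₂ ∝ (0.241, 0.056, 0.572).
True dip = arccos(n_z / |n|) = arccos(0.9174) = 23.4°.
The horizontal component of n points toward azimuth atan2(n_x, n_y) = 77°, the dip direction.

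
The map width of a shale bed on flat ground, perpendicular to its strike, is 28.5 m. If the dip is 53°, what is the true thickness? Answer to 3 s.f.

22.8 m

True thickness t = w · sin(dip) = 28.5 × sin 53°
t = 28.5 × 0.7986 = 22.761 m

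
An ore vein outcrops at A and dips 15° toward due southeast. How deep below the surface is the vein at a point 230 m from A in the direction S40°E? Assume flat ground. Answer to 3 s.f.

61.4 m

The hole lies 5° from the dip direction, so the down-dip offset is 230 × cos 5° = 229.12 m.
Depth = down-dip offset × tan(dip) = 229.12 × tan 15° = 229.12 × 0.2679
Depth = 61.39 m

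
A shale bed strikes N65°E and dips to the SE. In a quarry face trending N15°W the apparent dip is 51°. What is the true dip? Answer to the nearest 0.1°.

51.4°

The section is 80° from the strike.
tan δ = tan α / sin β = tan 51° / sin 80° = 1.2349 / 0.9848 = 1.2539
true dip = arctan 1.2539 = 51.43°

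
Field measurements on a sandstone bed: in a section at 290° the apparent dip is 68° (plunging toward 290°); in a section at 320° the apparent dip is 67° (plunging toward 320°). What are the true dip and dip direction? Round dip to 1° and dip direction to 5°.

Represent each trace as a vector plunging at its apparent dip toward its trend (east-north-up frame): v₁ = (-0.352, 0.128, -0.927), v₂ = (-0.251, 0.299, -0.921).
n = v₁ × v₂ = (-0.160, 0.091, 0.073) (taken with n_z > 0).
Dip δ = arctan(|n_h|/n_z) = arctan(0.184/0.073) = 68.3°.
Dip direction = azimuth of (n_x, n_y) = atan2(-0.160, 0.091) = 300°.

true dip 68°, dip direction 300°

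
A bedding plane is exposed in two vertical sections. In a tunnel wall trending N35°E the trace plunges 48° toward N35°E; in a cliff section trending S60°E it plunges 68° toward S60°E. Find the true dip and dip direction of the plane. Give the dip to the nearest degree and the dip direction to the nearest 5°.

Represent each trace as a vector plunging at its apparent dip toward its trend (east-north-up frame): v₁ = (0.384, 0.548, -0.743), v₂ = (0.324, -0.187, -0.927).
Cross product v₁ × v₂ gives the pole to the plane: n ∝ (0.647, -0.115, 0.250).
tan δ = √(n_x²+n_y²)/n_z = 0.657/0.250, so δ = 69.2°.
Dip direction = azimuth of (n_x, n_y) = atan2(0.647, -0.115) = 100°.

true dip 69°, dip direction 100°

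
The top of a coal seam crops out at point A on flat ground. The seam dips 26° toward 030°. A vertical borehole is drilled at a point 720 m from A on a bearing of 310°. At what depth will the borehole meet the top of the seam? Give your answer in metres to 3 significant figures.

61.0 m

The hole lies 80° from the dip direction, so the down-dip offset is 720 × cos 80° = 125.03 m.
Depth = down-dip offset × tan(dip) = 125.03 × tan 26° = 125.03 × 0.4877
Depth = 60.98 m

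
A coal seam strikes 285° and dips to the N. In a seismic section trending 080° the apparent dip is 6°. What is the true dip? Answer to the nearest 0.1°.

14.0°

The section is 25° from the strike.
tan δ = tan α / sin β = tan 6° / sin 25° = 0.1051 / 0.4226 = 0.2487
true dip = arctan 0.2487 = 13.97°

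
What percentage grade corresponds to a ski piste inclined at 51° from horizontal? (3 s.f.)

grade % = 100 × tan 51° = 100 × 1.2349

123%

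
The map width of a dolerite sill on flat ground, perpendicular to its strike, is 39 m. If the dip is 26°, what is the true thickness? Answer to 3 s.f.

True thickness t = w · sin(dip) = 39 × sin 26°
t = 39 × 0.4384 = 17.096 m

17.1 m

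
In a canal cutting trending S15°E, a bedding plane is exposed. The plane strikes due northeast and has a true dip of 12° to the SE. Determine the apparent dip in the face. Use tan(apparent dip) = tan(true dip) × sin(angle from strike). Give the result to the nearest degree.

10°

The strike is due northeast and the section trends S15°E; the acute angle between them is β = 60°.
tan(apparent dip) = tan 12° · sin 60° = 0.1841
apparent dip = arctan 0.1841 = 10.43°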